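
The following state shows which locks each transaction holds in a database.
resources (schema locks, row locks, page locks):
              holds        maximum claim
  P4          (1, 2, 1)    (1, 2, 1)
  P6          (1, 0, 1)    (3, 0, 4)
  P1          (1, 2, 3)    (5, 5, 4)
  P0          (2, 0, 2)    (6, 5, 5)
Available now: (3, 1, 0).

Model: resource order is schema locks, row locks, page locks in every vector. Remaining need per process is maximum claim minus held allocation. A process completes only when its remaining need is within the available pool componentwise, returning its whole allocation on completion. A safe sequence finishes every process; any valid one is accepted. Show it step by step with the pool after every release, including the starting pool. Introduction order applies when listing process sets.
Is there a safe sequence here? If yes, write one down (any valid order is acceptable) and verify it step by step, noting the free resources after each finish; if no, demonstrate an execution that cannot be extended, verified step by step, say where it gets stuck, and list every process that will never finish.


SAFE. One safe sequence: P4, P1, P0, P6.
Key observation: at P1 the run first touches a limit — (4, 3, 1) against (4, 3, 1), exact on a resource it actually requests.
Walking it through:
  pool = (3, 1, 0)
  run P4 (needs (0, 0, 0), free (3, 1, 0)); after release of (1, 2, 1) the pool is (4, 3, 1)
  run P1 (needs (4, 3, 1), free (4, 3, 1)); after release of (1, 2, 3) the pool is (5, 5, 4)
  run P0 (needs (4, 5, 3), free (5, 5, 4)); after release of (2, 0, 2) the pool is (7, 5, 6)
  run P6 (needs (2, 0, 3), free (7, 5, 6)); after release of (1, 0, 1) the pool is (8, 5, 7)


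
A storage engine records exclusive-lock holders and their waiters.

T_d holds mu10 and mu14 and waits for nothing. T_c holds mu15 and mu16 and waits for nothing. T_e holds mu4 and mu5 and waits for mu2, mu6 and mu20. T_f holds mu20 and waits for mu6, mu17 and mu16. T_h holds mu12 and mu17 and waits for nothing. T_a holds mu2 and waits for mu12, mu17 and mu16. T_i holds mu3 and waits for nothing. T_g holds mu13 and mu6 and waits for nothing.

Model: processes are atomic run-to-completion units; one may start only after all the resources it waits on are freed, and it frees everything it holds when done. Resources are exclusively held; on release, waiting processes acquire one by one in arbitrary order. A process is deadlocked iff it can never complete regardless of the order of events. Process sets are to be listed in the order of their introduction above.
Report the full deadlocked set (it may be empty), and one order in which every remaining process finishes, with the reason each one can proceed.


Nothing here is deadlocked.
Key observation: every chain of waits terminates; starting from the processes that wait on nothing, all the rest unlock in turn.
One completion order for the rest: T_i, T_h, T_g, T_c, T_d, T_f, T_a, T_e.
Step-by-step check:
  run T_i (it waits on nothing); releases mu3
  run T_h (it waits on nothing); releases mu12 and mu17
  run T_g (it waits on nothing); releases mu13 and mu6
  run T_c (it waits on nothing); releases mu15 and mu16
  run T_d (it waits on nothing); releases mu10 and mu14
  run T_f (all its waits — mu6, mu17 and mu16 — are resolved); releases mu20
  run T_a (all its waits — mu12, mu17 and mu16 — are resolved); releases mu2
  run T_e (all its waits — mu2, mu6 and mu20 — are resolved); releases mu4 and mu5


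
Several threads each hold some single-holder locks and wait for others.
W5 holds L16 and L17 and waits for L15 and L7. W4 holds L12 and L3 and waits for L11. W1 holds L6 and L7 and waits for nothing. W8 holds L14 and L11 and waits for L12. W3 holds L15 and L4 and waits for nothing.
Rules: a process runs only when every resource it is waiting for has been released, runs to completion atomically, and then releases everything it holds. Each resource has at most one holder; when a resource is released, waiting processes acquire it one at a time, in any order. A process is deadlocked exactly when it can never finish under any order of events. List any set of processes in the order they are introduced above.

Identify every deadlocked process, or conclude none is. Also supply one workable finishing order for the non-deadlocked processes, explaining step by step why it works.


Deadlocked set: W4 and W8.
Key observation: W4 -> W8 -> W4 is a circular wait — nothing in it can go first; no other process is dragged down with it.
One completion order for the rest: W1, W3, W5.
Step-by-step check:
  run W1 (it waits on nothing); releases L6 and L7
  run W3 (it waits on nothing); releases L15 and L4
  W5 waits on L15 and L7 — all released -> runs and releases L16 and L17


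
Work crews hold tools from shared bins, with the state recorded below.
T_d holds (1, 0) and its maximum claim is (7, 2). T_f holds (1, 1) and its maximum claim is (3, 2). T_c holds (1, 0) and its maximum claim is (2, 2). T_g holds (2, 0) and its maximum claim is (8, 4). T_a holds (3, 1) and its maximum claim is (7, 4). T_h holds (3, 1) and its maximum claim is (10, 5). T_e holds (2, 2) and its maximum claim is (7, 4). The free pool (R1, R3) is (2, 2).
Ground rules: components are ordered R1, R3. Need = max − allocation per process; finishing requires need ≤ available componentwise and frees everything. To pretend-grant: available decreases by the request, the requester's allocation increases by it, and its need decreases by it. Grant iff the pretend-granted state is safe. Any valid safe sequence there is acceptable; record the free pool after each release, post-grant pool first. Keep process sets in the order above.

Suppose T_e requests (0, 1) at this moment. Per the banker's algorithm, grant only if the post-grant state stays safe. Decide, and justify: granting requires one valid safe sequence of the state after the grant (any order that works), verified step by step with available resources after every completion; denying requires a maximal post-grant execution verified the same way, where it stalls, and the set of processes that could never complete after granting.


DENY — the pretend-granted state is unsafe.
Key observation: after T_f, T_c the pool peaks at (4, 2), and each blocked process is short somewhere: T_d on R1; T_g on R1, R3; T_a on R3; T_h on R1, R3; T_e on R1.
On the post-grant state, T_f, T_c is a maximal run — nothing extends it. Step-by-step check:
  pool = (2, 1)
  run T_f (needs (2, 1), free (2, 1)); after release of (1, 1) the pool is (3, 2)
  run T_c (needs (1, 2), free (3, 2)); after release of (1, 0) the pool is (4, 2)
  blocked: T_d wants (6, 2), pool (4, 2) — not enough R1
  blocked: T_g wants (6, 4), pool (4, 2) — not enough R1 and R3
  blocked: T_a wants (4, 3), pool (4, 2) — not enough R3
  blocked: T_h wants (7, 4), pool (4, 2) — not enough R1 and R3
  blocked: T_e wants (5, 1), pool (4, 2) — not enough R1
Had the request been granted, T_d, T_g, T_a, T_h and T_e could never finish.


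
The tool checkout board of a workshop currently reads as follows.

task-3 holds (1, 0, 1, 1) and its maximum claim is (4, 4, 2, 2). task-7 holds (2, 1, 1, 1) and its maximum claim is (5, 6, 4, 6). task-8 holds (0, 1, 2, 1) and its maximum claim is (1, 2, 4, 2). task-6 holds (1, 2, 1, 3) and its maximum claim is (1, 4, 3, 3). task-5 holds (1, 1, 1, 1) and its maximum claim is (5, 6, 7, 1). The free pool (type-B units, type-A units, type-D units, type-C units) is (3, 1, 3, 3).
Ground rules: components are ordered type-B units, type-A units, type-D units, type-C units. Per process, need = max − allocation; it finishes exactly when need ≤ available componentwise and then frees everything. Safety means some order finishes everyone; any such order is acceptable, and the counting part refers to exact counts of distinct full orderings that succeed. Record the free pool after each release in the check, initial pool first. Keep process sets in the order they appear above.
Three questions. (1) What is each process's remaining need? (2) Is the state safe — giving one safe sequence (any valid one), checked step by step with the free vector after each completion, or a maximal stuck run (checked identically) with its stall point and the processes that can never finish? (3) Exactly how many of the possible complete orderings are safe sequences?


(1) Remaining need (order type-B units, type-A units, type-D units, type-C units):
  task-3: (3, 4, 1, 1)
  task-7: (3, 5, 3, 5)
  task-8: (1, 1, 2, 1)
  task-6: (0, 2, 2, 0)
  task-5: (4, 5, 6, 0)
(2) UNSAFE — no complete ordering exists.
Key observation: task-8, task-6, task-3 can finish, but then (5, 4, 7, 8) is all there is, and the blocked group's type-A units demands exceed it.
A maximal execution: task-8, task-6, task-3 — then nothing else fits. Walking it through:
  pool = (3, 1, 3, 3)
  task-8 needs (1, 1, 2, 1) <= (3, 1, 3, 3) -> finishes; pool += (0, 1, 2, 1) = (3, 2, 5, 4)
  task-6 needs (0, 2, 2, 0) <= (3, 2, 5, 4) -> finishes; pool += (1, 2, 1, 3) = (4, 4, 6, 7)
  task-3 needs (3, 4, 1, 1) <= (4, 4, 6, 7) -> finishes; pool += (1, 0, 1, 1) = (5, 4, 7, 8)
  blocked: task-7 wants (3, 5, 3, 5), pool (5, 4, 7, 8) — not enough type-A units
  blocked: task-5 wants (4, 5, 6, 0), pool (5, 4, 7, 8) — not enough type-A units
Processes that can never finish: task-7 and task-5.
(3) Precisely 0 of the possible complete orderings are safe sequences.


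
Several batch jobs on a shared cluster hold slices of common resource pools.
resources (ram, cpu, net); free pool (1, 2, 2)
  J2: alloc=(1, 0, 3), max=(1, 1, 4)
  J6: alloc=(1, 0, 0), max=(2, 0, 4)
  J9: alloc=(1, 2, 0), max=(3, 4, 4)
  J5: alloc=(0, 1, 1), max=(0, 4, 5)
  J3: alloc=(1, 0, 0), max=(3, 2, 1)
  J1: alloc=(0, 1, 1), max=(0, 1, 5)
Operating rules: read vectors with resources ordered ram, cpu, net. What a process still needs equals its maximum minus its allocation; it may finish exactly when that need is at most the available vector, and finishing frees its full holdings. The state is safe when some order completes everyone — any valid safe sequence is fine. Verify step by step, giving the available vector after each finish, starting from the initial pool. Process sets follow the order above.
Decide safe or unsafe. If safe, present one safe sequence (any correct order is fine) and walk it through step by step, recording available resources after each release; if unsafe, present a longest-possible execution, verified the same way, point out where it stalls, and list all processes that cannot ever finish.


SAFE. One safe sequence: J2, J3, J6, J1, J9, J5.
Key observation: at J3 the run first touches a limit — (2, 2, 1) against (2, 2, 5), exact on a resource it actually requests.
Walking it through:
  pool = (1, 2, 2)
  run J2 (needs (0, 1, 1), free (1, 2, 2)); after release of (1, 0, 3) the pool is (2, 2, 5)
  run J3 (needs (2, 2, 1), free (2, 2, 5)); after release of (1, 0, 0) the pool is (3, 2, 5)
  run J6 (needs (1, 0, 4), free (3, 2, 5)); after release of (1, 0, 0) the pool is (4, 2, 5)
  run J1 (needs (0, 0, 4), free (4, 2, 5)); after release of (0, 1, 1) the pool is (4, 3, 6)
  run J9 (needs (2, 2, 4), free (4, 3, 6)); after release of (1, 2, 0) the pool is (5, 5, 6)
  run J5 (needs (0, 3, 4), free (5, 5, 6)); after release of (0, 1, 1) the pool is (5, 6, 7)


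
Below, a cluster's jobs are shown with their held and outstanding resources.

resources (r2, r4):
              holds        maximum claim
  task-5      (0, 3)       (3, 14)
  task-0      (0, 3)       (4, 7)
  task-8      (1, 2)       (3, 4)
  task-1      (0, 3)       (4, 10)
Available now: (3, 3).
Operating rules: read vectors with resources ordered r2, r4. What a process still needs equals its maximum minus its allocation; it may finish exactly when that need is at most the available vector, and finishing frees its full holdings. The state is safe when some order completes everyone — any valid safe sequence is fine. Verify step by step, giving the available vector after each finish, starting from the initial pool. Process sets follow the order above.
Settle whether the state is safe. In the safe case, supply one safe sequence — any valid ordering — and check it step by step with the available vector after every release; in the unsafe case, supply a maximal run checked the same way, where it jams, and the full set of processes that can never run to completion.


SAFE — a valid safe sequence is task-8, task-0, task-1, task-5.
Key observation: reading the order forward, task-0 is the first process whose need (4, 4) meets the free pool (4, 5) exactly on a resource it requests.
Step-by-step check:
  pool = (3, 3)
  task-8: need (2, 2) fits (3, 3); releases (1, 2), pool now (4, 5)
  task-0: need (4, 4) fits (4, 5); releases (0, 3), pool now (4, 8)
  task-1: need (4, 7) fits (4, 8); releases (0, 3), pool now (4, 11)
  task-5: need (3, 11) fits (4, 11); releases (0, 3), pool now (4, 14)


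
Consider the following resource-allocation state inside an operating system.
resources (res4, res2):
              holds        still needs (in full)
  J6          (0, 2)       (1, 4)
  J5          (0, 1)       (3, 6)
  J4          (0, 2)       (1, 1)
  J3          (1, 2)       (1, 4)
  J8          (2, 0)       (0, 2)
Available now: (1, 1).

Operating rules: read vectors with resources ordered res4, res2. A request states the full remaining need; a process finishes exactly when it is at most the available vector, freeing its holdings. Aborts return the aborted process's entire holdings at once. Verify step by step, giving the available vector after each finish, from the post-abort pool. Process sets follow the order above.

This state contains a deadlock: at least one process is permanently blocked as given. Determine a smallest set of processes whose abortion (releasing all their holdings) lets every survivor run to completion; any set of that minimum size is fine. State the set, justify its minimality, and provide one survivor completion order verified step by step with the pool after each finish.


Minimum abort set: J6.
Key observation: J3 had no path to completion before; after the abort of J6 ((0, 2) returned), step 2 is where it fits.
No smaller set exists: with zero aborts the deadlock remains.
Survivors finish in the order: J4, J3, J8, J5. Walking it through (pool after the aborts first):
  pool = (1, 3)
  J4 needs (1, 1) <= (1, 3) -> finishes; pool += (0, 2) = (1, 5)
  J3 needs (1, 4) <= (1, 5) -> finishes; pool += (1, 2) = (2, 7)
  J8 needs (0, 2) <= (2, 7) -> finishes; pool += (2, 0) = (4, 7)
  J5 needs (3, 6) <= (4, 7) -> finishes; pool += (0, 1) = (4, 8)


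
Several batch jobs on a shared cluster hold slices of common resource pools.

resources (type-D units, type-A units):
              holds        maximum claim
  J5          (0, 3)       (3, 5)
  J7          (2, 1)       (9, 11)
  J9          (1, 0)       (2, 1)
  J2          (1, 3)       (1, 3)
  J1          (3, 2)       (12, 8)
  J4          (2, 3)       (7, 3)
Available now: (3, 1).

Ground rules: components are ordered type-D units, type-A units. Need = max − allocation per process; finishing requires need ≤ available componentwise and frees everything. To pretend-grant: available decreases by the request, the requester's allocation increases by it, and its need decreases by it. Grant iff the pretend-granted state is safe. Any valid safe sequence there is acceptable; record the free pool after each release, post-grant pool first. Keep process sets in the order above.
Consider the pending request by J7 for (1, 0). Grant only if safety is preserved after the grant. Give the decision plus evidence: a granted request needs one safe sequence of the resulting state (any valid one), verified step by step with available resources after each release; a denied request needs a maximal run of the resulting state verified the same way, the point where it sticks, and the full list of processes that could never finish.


DENY: after the grant no complete ordering would exist.
Key observation: the wall is type-D units: completing J9, J2, J5 brings the pool only to (4, 7), and all the rest need more.
Pretend the grant happened; the run J9, J2, J5 goes as far as possible. Verifying each step:
  pool = (2, 1)
  J9 needs (1, 1) <= (2, 1) -> finishes; pool += (1, 0) = (3, 1)
  J2 needs (0, 0) <= (3, 1) -> finishes; pool += (1, 3) = (4, 4)
  J5 needs (3, 2) <= (4, 4) -> finishes; pool += (0, 3) = (4, 7)
  blocked: J7 wants (6, 10), pool (4, 7) — not enough type-D units and type-A units
  blocked: J1 wants (9, 6), pool (4, 7) — not enough type-D units
  blocked: J4 wants (5, 0), pool (4, 7) — not enough type-D units
Processes that could never finish after the grant: J7, J1 and J4.


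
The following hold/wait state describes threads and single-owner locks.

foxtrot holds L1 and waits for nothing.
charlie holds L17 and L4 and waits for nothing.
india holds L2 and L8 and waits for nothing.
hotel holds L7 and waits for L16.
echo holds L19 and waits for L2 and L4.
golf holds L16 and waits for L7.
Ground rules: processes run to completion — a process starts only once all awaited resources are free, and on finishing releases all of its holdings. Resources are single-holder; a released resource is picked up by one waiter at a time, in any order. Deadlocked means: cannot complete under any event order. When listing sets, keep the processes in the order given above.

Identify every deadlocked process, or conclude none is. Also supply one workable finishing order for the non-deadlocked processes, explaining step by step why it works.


Deadlocked set: hotel and golf.
Key observation: the loop hotel -> golf -> hotel blocks itself forever; no other process is dragged down with it.
One completion order for the rest: india, charlie, echo, foxtrot.
Verifying each step:
  run india (it waits on nothing); releases L2 and L8
  run charlie (it waits on nothing); releases L17 and L4
  echo waits on L2 and L4 — all released -> runs and releases L19
  run foxtrot (it waits on nothing); releases L1


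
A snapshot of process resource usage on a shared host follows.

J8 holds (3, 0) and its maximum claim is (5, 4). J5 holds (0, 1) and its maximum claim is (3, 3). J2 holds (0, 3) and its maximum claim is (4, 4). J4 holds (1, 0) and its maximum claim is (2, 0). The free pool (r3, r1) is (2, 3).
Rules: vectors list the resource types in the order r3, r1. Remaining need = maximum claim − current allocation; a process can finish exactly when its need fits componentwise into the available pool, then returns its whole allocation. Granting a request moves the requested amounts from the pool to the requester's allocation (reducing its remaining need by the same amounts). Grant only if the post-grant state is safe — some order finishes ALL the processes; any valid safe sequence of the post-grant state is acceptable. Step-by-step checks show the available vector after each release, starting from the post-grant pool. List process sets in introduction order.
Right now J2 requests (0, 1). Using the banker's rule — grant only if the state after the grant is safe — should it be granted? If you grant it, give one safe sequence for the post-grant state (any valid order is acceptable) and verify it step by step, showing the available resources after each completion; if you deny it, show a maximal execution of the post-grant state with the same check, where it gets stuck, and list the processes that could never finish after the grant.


DENY: after the grant no complete ordering would exist.
Key observation: after J4, J5 the pool peaks at (3, 3), and each blocked process is short somewhere: J8 on r1; J2 on r3.
After a pretend grant, a maximal execution: J4, J5 — then nothing else fits. Check, step by step:
  pool = (2, 2)
  J4 needs (1, 0) <= (2, 2) -> finishes; pool += (1, 0) = (3, 2)
  J5 needs (3, 2) <= (3, 2) -> finishes; pool += (0, 1) = (3, 3)
  J8 still needs (2, 4) but only (3, 3) is free — short on r1
  J2 still needs (4, 0) but only (3, 3) is free — short on r3
Post-grant, the permanently blocked set is J8 and J2.


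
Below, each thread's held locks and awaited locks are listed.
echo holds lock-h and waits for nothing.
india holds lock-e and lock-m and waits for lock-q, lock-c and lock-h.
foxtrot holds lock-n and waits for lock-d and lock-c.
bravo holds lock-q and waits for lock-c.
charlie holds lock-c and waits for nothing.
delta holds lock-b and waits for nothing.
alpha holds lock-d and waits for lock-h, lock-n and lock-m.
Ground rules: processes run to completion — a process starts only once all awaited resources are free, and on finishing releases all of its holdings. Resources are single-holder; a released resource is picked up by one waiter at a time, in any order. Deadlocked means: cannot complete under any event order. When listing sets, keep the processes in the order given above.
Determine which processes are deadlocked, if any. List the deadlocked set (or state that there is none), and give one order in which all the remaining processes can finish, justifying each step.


Deadlocked set: foxtrot and alpha.
Key observation: along foxtrot -> alpha -> foxtrot, each member waits on what the next one holds — a deadlock; no other process is dragged down with it.
One completion order for the rest: charlie, echo, bravo, india, delta.
Walking it through:
  charlie: no waits; runs immediately, freeing lock-c
  echo: no waits; runs immediately, freeing lock-h
  bravo: everything it awaited (lock-c) is free; runs, freeing lock-q
  india: everything it awaited (lock-q, lock-c and lock-h) is free; runs, freeing lock-e and lock-m
  delta: no waits; runs immediately, freeing lock-b


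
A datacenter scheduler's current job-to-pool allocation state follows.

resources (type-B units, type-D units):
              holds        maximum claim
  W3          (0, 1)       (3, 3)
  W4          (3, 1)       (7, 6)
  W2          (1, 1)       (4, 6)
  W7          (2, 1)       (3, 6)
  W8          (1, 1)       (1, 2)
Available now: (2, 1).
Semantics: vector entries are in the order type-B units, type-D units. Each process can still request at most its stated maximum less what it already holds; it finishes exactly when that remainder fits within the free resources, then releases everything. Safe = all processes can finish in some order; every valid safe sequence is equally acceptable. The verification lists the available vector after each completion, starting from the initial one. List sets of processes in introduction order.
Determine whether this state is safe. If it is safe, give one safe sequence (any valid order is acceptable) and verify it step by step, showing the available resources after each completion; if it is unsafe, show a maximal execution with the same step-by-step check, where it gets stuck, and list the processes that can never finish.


UNSAFE — no complete ordering exists.
Key observation: no order helps: past W8, W3, the free pool tops out at (3, 3), below what each blocked process needs in type-D units.
The run W8, W3 cannot be extended any further. Step-by-step check:
  pool = (2, 1)
  run W8 (needs (0, 1), free (2, 1)); after release of (1, 1) the pool is (3, 2)
  run W3 (needs (3, 2), free (3, 2)); after release of (0, 1) the pool is (3, 3)
  W4 still needs (4, 5) but only (3, 3) is free — short on type-B units and type-D units
  W2 still needs (3, 5) but only (3, 3) is free — short on type-D units
  W7 still needs (1, 5) but only (3, 3) is free — short on type-D units
Never able to finish: W4, W2 and W7.


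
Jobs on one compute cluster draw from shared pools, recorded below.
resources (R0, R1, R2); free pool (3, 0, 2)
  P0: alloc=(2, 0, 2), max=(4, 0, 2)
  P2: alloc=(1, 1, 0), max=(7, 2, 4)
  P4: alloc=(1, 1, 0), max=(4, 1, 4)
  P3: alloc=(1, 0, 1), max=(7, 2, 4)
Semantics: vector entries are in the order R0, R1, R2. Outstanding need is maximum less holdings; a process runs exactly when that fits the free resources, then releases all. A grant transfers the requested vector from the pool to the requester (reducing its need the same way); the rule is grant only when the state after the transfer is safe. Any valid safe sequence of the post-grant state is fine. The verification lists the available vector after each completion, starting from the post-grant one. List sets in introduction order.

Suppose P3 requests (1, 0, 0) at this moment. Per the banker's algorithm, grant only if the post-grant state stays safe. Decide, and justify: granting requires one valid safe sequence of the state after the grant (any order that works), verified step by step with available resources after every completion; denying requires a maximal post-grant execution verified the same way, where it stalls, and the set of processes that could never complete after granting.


DENY: after the grant no complete ordering would exist.
Key observation: after P0, P4 the pool peaks at (5, 1, 4), and each blocked process is short somewhere: P2 on R0; P3 on R1.
After a pretend grant, a maximal execution: P0, P4 — then nothing else fits. Check, step by step:
  pool = (2, 0, 2)
  run P0 (needs (2, 0, 0), free (2, 0, 2)); after release of (2, 0, 2) the pool is (4, 0, 4)
  run P4 (needs (3, 0, 4), free (4, 0, 4)); after release of (1, 1, 0) the pool is (5, 1, 4)
  P2 cannot run: need (6, 1, 4) vs free (5, 1, 4) (insufficient R0)
  P3 cannot run: need (5, 2, 3) vs free (5, 1, 4) (insufficient R1)
Had the request been granted, P2 and P3 could never finish.


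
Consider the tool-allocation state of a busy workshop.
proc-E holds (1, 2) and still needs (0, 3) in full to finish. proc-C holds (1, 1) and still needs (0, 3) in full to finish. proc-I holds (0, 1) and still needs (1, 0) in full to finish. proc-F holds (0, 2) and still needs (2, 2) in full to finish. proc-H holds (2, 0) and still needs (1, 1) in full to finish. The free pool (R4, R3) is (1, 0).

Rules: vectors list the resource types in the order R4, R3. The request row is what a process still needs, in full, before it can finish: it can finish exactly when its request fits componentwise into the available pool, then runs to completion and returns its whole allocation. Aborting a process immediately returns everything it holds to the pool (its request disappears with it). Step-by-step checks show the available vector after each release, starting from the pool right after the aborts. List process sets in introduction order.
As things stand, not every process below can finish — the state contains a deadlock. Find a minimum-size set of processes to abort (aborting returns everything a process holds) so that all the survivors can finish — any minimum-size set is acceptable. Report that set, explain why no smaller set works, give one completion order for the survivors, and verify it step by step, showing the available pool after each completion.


Abort proc-F.
Key observation: proc-E could never have finished before the abort; with (0, 2) returned by proc-F, it fits at step 3.
Minimality: the empty abort set fails — the state is deadlocked as it stands.
Survivors finish in the order: proc-H, proc-I, proc-E, proc-C. Check, step by step (pool after the aborts first):
  pool = (1, 2)
  proc-H: need (1, 1) fits (1, 2); releases (2, 0), pool now (3, 2)
  proc-I: need (1, 0) fits (3, 2); releases (0, 1), pool now (3, 3)
  proc-E: need (0, 3) fits (3, 3); releases (1, 2), pool now (4, 5)
  proc-C: need (0, 3) fits (4, 5); releases (1, 1), pool now (5, 6)


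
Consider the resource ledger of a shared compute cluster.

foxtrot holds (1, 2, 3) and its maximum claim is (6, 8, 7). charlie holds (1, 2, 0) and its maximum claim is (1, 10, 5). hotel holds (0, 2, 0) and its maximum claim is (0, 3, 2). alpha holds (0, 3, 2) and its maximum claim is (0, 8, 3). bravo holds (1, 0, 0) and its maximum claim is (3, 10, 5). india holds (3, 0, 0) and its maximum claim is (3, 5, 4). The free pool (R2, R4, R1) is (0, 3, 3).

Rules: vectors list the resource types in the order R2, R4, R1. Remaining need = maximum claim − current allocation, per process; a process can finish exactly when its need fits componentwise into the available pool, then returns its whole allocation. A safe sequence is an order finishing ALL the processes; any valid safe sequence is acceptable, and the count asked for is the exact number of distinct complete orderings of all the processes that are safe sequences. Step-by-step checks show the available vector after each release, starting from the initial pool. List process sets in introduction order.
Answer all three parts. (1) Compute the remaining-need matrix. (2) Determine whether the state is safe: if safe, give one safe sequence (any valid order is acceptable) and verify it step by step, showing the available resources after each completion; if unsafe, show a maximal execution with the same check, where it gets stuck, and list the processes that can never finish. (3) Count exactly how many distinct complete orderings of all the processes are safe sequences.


(1) Need matrix, components ordered R2, R4, R1:
  foxtrot: (5, 6, 4)
  charlie: (0, 8, 5)
  hotel: (0, 1, 2)
  alpha: (0, 5, 1)
  bravo: (2, 10, 5)
  india: (0, 5, 4)
(2) SAFE, for example via the order hotel, alpha, charlie, india, bravo, foxtrot.
Key observation: the first exact fit in this order is alpha — it needs (0, 5, 1) with (0, 5, 3) free, meeting a requested resource to the last unit.
Step-by-step check:
  pool = (0, 3, 3)
  hotel needs (0, 1, 2) <= (0, 3, 3) -> finishes; pool += (0, 2, 0) = (0, 5, 3)
  alpha needs (0, 5, 1) <= (0, 5, 3) -> finishes; pool += (0, 3, 2) = (0, 8, 5)
  charlie needs (0, 8, 5) <= (0, 8, 5) -> finishes; pool += (1, 2, 0) = (1, 10, 5)
  india needs (0, 5, 4) <= (1, 10, 5) -> finishes; pool += (3, 0, 0) = (4, 10, 5)
  bravo needs (2, 10, 5) <= (4, 10, 5) -> finishes; pool += (1, 0, 0) = (5, 10, 5)
  foxtrot needs (5, 6, 4) <= (5, 10, 5) -> finishes; pool += (1, 2, 3) = (6, 12, 8)
(3) Precisely 2 of the possible complete orderings are safe sequences.


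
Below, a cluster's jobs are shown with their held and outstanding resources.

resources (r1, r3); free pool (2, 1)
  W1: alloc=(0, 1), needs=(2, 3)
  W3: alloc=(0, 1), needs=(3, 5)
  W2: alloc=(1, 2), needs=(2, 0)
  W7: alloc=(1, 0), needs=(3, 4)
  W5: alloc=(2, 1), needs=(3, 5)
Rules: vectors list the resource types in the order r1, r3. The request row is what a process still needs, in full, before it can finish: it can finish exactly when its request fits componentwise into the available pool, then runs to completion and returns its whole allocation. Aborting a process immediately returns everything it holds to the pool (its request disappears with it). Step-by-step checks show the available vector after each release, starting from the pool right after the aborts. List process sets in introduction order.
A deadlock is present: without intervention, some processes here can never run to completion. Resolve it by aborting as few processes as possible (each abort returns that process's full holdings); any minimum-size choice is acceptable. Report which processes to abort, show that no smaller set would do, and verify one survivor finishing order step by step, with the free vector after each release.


Abort W5.
Key observation: aborting W5 returns (2, 1), and W3 — hopeless before — runs at step 4 with the returned capacity in the pool.
Why nothing smaller works: aborting no one leaves the state deadlocked as given.
The survivors complete as W2, W7, W1, W3. Step-by-step check (starting from the post-abort pool):
  pool = (4, 2)
  W2 needs (2, 0) <= (4, 2) -> finishes; pool += (1, 2) = (5, 4)
  W7 needs (3, 4) <= (5, 4) -> finishes; pool += (1, 0) = (6, 4)
  W1 needs (2, 3) <= (6, 4) -> finishes; pool += (0, 1) = (6, 5)
  W3 needs (3, 5) <= (6, 5) -> finishes; pool += (0, 1) = (6, 6)


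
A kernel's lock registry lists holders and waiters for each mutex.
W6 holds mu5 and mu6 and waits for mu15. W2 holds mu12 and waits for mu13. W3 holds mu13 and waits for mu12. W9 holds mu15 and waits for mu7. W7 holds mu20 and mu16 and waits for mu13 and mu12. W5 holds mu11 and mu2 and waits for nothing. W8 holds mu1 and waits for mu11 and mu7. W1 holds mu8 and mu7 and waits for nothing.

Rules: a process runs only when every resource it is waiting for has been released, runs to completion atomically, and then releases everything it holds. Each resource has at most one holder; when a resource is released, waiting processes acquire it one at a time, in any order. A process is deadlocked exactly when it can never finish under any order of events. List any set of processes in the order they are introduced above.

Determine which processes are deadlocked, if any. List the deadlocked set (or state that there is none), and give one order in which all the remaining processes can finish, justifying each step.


Deadlocked: W2, W3 and W7.
Key observation: along W2 -> W3 -> W2, each member waits on what the next one holds — a deadlock; W7 waits into the deadlock from upstream.
One completion order for the rest: W1, W5, W8, W9, W6.
Check, step by step:
  W1: no waits; runs immediately, freeing mu8 and mu7
  W5: no waits; runs immediately, freeing mu11 and mu2
  run W8 (all its waits — mu11 and mu7 — are resolved); releases mu1
  run W9 (all its waits — mu7 — are resolved); releases mu15
  run W6 (all its waits — mu15 — are resolved); releases mu5 and mu6


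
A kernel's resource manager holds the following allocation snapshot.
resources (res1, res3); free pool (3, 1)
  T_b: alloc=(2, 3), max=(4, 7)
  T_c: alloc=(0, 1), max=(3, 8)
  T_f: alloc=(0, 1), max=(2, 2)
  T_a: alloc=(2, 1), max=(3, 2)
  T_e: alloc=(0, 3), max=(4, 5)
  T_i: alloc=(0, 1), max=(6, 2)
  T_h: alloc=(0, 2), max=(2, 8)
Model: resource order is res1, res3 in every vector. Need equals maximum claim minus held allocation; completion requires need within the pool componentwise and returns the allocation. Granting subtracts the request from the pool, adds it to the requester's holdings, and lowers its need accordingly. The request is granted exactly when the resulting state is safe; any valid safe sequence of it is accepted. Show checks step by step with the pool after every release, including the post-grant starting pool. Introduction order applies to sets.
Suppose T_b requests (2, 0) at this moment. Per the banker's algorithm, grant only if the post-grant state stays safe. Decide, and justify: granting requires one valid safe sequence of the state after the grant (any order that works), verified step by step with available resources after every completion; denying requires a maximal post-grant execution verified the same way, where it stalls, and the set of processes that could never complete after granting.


DENY — the pretend-granted state is unsafe.
Key observation: after T_a, T_f the pool peaks at (3, 3), and each blocked process is short somewhere: T_b on res3; T_c on res3; T_e on res1; T_i on res1; T_h on res3.
Pretend the grant happened; the run T_a, T_f goes as far as possible. Check, step by step:
  pool = (1, 1)
  T_a: need (1, 1) fits (1, 1); releases (2, 1), pool now (3, 2)
  T_f: need (2, 1) fits (3, 2); releases (0, 1), pool now (3, 3)
  blocked: T_b wants (0, 4), pool (3, 3) — not enough res3
  blocked: T_c wants (3, 7), pool (3, 3) — not enough res3
  blocked: T_e wants (4, 2), pool (3, 3) — not enough res1
  blocked: T_i wants (6, 1), pool (3, 3) — not enough res1
  blocked: T_h wants (2, 6), pool (3, 3) — not enough res3
Post-grant, the permanently blocked set is T_b, T_c, T_e, T_i and T_h.


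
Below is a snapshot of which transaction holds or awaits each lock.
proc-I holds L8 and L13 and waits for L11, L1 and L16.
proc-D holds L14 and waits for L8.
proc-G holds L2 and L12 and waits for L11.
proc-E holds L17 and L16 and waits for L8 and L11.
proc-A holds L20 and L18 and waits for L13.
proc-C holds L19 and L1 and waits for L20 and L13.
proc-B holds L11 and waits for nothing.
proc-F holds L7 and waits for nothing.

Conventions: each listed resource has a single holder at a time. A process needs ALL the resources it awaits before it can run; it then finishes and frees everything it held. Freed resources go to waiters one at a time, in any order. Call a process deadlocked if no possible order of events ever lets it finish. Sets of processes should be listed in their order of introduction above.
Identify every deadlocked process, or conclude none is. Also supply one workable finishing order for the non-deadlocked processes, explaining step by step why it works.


The deadlocked set is proc-I, proc-D, proc-E, proc-A and proc-C.
Key observation: the wait chain closes on itself along proc-I -> proc-E -> proc-I; proc-A and proc-C are caught in further circular waits and proc-D waits into the deadlock from upstream.
One completion order for the rest: proc-B, proc-F, proc-G.
Step-by-step check:
  proc-B waits on nothing -> runs at once and releases L11
  proc-F waits on nothing -> runs at once and releases L7
  proc-G waits on L11 — all released -> runs and releases L2 and L12


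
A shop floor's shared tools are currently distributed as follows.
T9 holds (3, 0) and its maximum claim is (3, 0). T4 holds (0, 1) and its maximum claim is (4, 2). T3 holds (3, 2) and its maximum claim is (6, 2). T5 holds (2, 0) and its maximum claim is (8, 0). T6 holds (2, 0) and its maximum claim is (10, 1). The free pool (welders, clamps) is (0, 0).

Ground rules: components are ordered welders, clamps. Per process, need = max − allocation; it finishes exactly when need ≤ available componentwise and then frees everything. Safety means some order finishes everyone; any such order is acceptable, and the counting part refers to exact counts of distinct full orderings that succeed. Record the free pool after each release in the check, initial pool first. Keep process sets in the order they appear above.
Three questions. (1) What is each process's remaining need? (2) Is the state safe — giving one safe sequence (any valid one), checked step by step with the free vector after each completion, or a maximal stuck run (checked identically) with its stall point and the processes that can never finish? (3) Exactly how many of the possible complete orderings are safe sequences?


(1) Remaining need (order welders, clamps):
  T9: (0, 0)
  T4: (4, 1)
  T3: (3, 0)
  T5: (6, 0)
  T6: (8, 1)
(2) SAFE — a valid safe sequence is T9, T3, T4, T5, T6.
Key observation: the order's first zero-slack moment is T3 ((3, 0) needed, (3, 0) free — a requested resource with nothing to spare).
Walking it through:
  pool = (0, 0)
  run T9 (needs (0, 0), free (0, 0)); after release of (3, 0) the pool is (3, 0)
  run T3 (needs (3, 0), free (3, 0)); after release of (3, 2) the pool is (6, 2)
  run T4 (needs (4, 1), free (6, 2)); after release of (0, 1) the pool is (6, 3)
  run T5 (needs (6, 0), free (6, 3)); after release of (2, 0) the pool is (8, 3)
  run T6 (needs (8, 1), free (8, 3)); after release of (2, 0) the pool is (10, 3)
(3) Exactly 3 of the possible complete orderings are safe sequences.


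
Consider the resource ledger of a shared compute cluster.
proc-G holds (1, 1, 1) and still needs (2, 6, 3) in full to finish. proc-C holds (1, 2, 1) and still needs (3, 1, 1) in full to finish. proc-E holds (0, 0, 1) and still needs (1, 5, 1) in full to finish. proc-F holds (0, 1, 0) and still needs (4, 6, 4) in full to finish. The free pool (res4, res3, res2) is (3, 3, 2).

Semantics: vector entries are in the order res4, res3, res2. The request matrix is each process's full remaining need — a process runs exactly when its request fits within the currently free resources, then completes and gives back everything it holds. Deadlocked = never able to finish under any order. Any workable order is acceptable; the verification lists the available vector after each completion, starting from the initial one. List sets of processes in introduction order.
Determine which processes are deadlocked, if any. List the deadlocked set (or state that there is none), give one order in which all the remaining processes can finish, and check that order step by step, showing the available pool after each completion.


Deadlocked: proc-G and proc-F.
Key observation: no order helps: past proc-C, proc-E, the free pool tops out at (4, 5, 4), below what each blocked process needs in res3.
The rest can finish in the order proc-C, proc-E. Check, step by step:
  pool = (3, 3, 2)
  run proc-C (needs (3, 1, 1), free (3, 3, 2)); after release of (1, 2, 1) the pool is (4, 5, 3)
  run proc-E (needs (1, 5, 1), free (4, 5, 3)); after release of (0, 0, 1) the pool is (4, 5, 4)
The blocked processes can never fit:
  proc-G still needs (2, 6, 3) but only (4, 5, 4) is free — short on res3
  proc-F still needs (4, 6, 4) but only (4, 5, 4) is free — short on res3
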